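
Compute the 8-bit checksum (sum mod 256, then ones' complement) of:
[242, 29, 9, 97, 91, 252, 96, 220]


Sum = 1036 mod 256 = 12
Complement = 243

243


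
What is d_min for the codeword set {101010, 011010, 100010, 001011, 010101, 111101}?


Comparing all pairs, minimum distance: 1
Can detect 0 errors, correct 0 errors

1


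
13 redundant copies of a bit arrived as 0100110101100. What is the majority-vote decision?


Ones: 6 out of 13
Threshold: 7

0 (6/13 voted 1)


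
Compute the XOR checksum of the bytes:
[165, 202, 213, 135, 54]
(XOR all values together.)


XOR chain: 165 ^ 202 ^ 213 ^ 135 ^ 54 = 11

11


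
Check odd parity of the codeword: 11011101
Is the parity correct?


Number of 1s: 6

No, parity error (6 ones)


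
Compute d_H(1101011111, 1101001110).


XOR: 0000010001
Count of 1s: 2

2


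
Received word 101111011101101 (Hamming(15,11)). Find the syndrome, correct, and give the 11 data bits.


Syndrome = 0: no error detected

Data: 11101101101 (no errors)


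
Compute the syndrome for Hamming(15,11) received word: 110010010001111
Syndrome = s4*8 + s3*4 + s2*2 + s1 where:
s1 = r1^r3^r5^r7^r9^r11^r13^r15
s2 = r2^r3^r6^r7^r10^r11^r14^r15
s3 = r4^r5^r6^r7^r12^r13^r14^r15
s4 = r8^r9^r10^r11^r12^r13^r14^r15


s1=0, s2=1, s3=1, s4=1

Syndrome = 14 (error at position 14)


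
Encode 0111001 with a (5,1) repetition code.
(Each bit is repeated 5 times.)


Each bit -> 5 copies

00000111111111111111000000000011111


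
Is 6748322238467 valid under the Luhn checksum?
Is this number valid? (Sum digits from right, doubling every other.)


Luhn sum = 59
59 mod 10 = 9

Invalid (Luhn sum mod 10 = 9)


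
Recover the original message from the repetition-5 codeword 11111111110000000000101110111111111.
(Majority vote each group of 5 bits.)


Groups: 11111, 11111, 00000, 00000, 10111, 01111, 11111
Majority votes: 1100111

1100111


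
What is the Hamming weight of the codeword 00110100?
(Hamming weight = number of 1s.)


Counting 1s in 00110100

3


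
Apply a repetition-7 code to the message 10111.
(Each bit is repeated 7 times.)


Each bit -> 7 copies

11111110000000111111111111111111111


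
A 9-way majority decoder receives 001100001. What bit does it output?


Ones: 3 out of 9
Threshold: 5

0 (3/9 voted 1)


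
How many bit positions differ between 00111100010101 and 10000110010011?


XOR: 10111010000110
Count of 1s: 7

7


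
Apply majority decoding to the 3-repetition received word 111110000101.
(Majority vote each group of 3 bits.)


Groups: 111, 110, 000, 101
Majority votes: 1101

1101


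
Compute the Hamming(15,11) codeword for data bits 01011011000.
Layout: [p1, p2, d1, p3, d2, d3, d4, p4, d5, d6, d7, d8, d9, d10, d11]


Parity bits: p1=0, p2=0, p3=1, p4=1

000110111011000


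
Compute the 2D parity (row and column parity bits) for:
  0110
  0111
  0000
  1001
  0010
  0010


Row parities: 010011
Column parities: 1000

Row P: 010011, Col P: 1000, Corner: 1


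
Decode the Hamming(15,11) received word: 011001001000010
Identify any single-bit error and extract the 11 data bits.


Syndrome = 0: no error detected

Data: 10101000010 (no errors)


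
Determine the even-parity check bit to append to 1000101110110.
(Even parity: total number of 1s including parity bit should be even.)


Number of 1s in data: 7
Parity bit: 1

1


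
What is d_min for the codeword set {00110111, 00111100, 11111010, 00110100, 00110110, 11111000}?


Comparing all pairs, minimum distance: 1
Can detect 0 errors, correct 0 errors

1


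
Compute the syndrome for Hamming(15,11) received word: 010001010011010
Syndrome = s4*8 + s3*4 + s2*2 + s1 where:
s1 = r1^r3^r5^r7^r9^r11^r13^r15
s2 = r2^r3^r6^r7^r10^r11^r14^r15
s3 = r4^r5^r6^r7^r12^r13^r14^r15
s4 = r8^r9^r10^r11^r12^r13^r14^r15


s1=1, s2=0, s3=1, s4=0

Syndrome = 5 (error at position 5)


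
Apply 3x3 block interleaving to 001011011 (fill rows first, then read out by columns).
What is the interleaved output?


Matrix:
  001
  011
  011
Read columns: 000011111

000011111


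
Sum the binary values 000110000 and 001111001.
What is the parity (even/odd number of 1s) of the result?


000110000 = 48
001111001 = 121
Sum = 169 = 10101001
1s count = 4

even parity (4 ones in 10101001)


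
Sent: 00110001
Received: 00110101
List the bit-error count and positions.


XOR: 00000100

1 error(s) at position(s): 5


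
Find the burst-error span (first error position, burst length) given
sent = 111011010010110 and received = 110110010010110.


XOR: 001101000000000

Burst at position 2, length 4


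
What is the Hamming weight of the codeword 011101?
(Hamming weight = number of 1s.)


Counting 1s in 011101

4


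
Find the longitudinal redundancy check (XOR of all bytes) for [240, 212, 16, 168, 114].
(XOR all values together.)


XOR chain: 240 ^ 212 ^ 16 ^ 168 ^ 114 = 238

238


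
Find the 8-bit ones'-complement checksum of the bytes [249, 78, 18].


Sum = 345 mod 256 = 89
Complement = 166

166


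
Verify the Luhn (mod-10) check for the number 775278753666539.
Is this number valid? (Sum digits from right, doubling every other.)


Luhn sum = 78
78 mod 10 = 8

Invalid (Luhn sum mod 10 = 8)


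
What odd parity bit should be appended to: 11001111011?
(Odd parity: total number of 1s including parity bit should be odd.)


Number of 1s in data: 8
Parity bit: 1

1


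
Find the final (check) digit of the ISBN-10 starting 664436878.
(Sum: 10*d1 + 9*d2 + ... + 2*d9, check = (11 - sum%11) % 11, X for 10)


Weighted sum: 291
291 mod 11 = 5

Check digit: 6


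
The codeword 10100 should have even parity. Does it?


Number of 1s: 2

Yes, parity is correct (2 ones)


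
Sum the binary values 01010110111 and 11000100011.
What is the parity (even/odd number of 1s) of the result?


01010110111 = 695
11000100011 = 1571
Sum = 2266 = 100011011010
1s count = 6

even parity (6 ones in 100011011010)


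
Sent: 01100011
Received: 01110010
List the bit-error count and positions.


XOR: 00010001

2 error(s) at position(s): 3, 7


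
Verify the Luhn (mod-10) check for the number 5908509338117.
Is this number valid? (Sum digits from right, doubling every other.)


Luhn sum = 61
61 mod 10 = 1

Invalid (Luhn sum mod 10 = 1)


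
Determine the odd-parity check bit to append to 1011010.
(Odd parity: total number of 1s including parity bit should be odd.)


Number of 1s in data: 4
Parity bit: 1

1


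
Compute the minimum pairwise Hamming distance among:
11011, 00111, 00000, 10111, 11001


Comparing all pairs, minimum distance: 1
Can detect 0 errors, correct 0 errors

1


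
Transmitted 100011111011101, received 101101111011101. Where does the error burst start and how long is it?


XOR: 001110000000000

Burst at position 2, length 3


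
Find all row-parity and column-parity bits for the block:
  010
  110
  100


Row parities: 101
Column parities: 000

Row P: 101, Col P: 000, Corner: 0


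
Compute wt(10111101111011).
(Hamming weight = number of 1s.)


Counting 1s in 10111101111011

11


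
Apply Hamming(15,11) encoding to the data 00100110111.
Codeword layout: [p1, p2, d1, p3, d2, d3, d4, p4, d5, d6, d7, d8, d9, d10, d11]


Parity bits: p1=1, p2=1, p3=0, p4=1

110001010110111


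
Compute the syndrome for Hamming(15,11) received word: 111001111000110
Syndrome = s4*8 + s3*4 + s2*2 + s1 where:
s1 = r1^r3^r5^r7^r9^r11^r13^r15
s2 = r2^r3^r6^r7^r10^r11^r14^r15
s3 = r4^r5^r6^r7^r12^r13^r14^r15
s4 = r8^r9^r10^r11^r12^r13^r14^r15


s1=1, s2=1, s3=0, s4=0

Syndrome = 3 (error at position 3)


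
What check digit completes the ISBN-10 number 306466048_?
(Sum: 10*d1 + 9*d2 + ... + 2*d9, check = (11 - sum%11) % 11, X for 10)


Weighted sum: 200
200 mod 11 = 2

Check digit: 9


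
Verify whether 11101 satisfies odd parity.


Number of 1s: 4

No, parity error (4 ones)


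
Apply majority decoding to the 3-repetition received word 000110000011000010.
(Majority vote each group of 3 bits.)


Groups: 000, 110, 000, 011, 000, 010
Majority votes: 010100

010100


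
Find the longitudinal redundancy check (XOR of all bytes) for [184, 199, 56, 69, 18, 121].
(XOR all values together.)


XOR chain: 184 ^ 199 ^ 56 ^ 69 ^ 18 ^ 121 = 105

105


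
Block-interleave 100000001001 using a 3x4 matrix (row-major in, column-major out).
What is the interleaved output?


Matrix:
  1000
  0000
  1001
Read columns: 101000000001

101000000001


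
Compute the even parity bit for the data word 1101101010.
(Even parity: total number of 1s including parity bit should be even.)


Number of 1s in data: 6
Parity bit: 0

0


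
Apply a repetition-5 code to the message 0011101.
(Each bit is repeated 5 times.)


Each bit -> 5 copies

00000000001111111111111110000011111


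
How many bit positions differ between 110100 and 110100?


XOR: 000000
Count of 1s: 0

0


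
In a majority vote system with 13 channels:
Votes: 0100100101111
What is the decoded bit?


Ones: 7 out of 13
Threshold: 7

1 (7/13 voted 1)


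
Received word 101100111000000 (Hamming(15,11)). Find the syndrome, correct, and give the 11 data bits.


Syndrome = 0: no error detected

Data: 10011000000 (no errors)


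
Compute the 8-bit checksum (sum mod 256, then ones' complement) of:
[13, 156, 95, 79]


Sum = 343 mod 256 = 87
Complement = 168

168


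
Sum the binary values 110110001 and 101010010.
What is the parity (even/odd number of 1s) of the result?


110110001 = 433
101010010 = 338
Sum = 771 = 1100000011
1s count = 4

even parity (4 ones in 1100000011)


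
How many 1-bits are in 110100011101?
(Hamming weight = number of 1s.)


Counting 1s in 110100011101

7


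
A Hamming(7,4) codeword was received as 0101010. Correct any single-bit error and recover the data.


Syndrome = 0: no error detected

Data: 0010 (no errors)


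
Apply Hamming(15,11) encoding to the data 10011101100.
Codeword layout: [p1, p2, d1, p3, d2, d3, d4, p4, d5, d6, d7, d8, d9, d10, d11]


Parity bits: p1=0, p2=1, p3=1, p4=0

011100101101100


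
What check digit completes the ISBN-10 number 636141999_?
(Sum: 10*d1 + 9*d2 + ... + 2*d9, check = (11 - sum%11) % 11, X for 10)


Weighted sum: 252
252 mod 11 = 10

Check digit: 1


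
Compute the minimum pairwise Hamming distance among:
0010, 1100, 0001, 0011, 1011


Comparing all pairs, minimum distance: 1
Can detect 0 errors, correct 0 errors

1


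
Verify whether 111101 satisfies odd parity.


Number of 1s: 5

Yes, parity is correct (5 ones)


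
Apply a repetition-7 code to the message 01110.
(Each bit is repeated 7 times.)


Each bit -> 7 copies

00000001111111111111111111110000000


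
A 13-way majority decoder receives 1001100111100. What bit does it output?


Ones: 7 out of 13
Threshold: 7

1 (7/13 voted 1)


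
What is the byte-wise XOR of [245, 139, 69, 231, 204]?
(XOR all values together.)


XOR chain: 245 ^ 139 ^ 69 ^ 231 ^ 204 = 16

16


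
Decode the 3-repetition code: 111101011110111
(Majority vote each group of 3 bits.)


Groups: 111, 101, 011, 110, 111
Majority votes: 11111

11111


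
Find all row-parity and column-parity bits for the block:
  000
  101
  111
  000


Row parities: 0010
Column parities: 010

Row P: 0010, Col P: 010, Corner: 1


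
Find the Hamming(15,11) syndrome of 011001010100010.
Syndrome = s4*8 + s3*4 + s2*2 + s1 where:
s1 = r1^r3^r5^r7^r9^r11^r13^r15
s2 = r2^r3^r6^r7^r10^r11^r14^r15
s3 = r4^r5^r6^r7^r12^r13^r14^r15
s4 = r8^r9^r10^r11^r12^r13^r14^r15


s1=1, s2=1, s3=0, s4=1

Syndrome = 11 (error at position 11)


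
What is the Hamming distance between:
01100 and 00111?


XOR: 01011
Count of 1s: 3

3


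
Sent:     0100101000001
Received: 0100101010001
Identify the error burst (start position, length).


XOR: 0000000010000

Burst at position 8, length 1


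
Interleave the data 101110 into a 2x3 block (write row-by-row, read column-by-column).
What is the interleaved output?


Matrix:
  101
  110
Read columns: 110110

110110


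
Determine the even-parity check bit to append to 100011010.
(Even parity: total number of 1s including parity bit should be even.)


Number of 1s in data: 4
Parity bit: 0

0


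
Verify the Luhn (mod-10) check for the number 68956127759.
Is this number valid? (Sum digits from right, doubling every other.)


Luhn sum = 55
55 mod 10 = 5

Invalid (Luhn sum mod 10 = 5)


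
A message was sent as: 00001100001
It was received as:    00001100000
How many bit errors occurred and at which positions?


XOR: 00000000001

1 error(s) at position(s): 10


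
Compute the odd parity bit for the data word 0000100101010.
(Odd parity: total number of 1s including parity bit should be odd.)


Number of 1s in data: 4
Parity bit: 1

1


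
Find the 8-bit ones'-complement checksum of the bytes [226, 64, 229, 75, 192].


Sum = 786 mod 256 = 18
Complement = 237

237


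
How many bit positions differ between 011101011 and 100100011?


XOR: 111001000
Count of 1s: 4

4


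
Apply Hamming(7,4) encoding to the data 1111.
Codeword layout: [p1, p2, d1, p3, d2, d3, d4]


Parity bits: p1=1, p2=1, p3=1

1111111


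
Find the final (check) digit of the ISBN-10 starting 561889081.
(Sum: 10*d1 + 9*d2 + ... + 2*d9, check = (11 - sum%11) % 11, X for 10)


Weighted sum: 287
287 mod 11 = 1

Check digit: X


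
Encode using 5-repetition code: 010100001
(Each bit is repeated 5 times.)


Each bit -> 5 copies

000001111100000111110000000000000000000011111


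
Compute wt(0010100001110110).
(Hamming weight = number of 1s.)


Counting 1s in 0010100001110110

7


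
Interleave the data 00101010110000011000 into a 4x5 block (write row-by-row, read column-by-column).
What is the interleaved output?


Matrix:
  00101
  01011
  00000
  11000
Read columns: 00010101100001001100

00010101100001001100


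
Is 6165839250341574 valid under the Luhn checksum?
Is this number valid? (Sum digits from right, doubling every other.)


Luhn sum = 60
60 mod 10 = 0

Valid (Luhn sum mod 10 = 0)


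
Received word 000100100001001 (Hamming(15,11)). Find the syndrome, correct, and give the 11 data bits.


Syndrome = 0: no error detected

Data: 00010001001 (no errors)


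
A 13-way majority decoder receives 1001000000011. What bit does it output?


Ones: 4 out of 13
Threshold: 7

0 (4/13 voted 1)


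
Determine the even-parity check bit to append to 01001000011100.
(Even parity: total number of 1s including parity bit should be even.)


Number of 1s in data: 5
Parity bit: 1

1


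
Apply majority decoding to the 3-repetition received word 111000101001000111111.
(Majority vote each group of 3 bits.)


Groups: 111, 000, 101, 001, 000, 111, 111
Majority votes: 1010011

1010011


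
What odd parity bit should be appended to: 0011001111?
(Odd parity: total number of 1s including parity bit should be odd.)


Number of 1s in data: 6
Parity bit: 1

1


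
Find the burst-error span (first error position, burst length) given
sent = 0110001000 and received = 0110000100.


XOR: 0000001100

Burst at position 6, length 2


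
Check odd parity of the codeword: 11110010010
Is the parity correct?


Number of 1s: 6

No, parity error (6 ones)


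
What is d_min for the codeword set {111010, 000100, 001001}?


Comparing all pairs, minimum distance: 3
Can detect 2 errors, correct 1 errors

3


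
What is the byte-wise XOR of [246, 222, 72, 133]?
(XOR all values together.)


XOR chain: 246 ^ 222 ^ 72 ^ 133 = 229

229


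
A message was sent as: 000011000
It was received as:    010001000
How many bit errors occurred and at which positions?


XOR: 010010000

2 error(s) at position(s): 1, 4


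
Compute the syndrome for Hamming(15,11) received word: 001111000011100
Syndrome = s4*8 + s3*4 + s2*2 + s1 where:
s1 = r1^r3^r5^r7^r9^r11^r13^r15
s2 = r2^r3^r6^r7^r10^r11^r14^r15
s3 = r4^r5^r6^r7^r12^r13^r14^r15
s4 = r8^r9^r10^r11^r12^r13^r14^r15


s1=0, s2=1, s3=1, s4=1

Syndrome = 14 (error at position 14)


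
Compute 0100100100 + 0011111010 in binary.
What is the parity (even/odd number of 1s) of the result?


0100100100 = 292
0011111010 = 250
Sum = 542 = 1000011110
1s count = 5

odd parity (5 ones in 1000011110)


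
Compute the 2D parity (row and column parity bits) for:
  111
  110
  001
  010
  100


Row parities: 10111
Column parities: 110

Row P: 10111, Col P: 110, Corner: 0


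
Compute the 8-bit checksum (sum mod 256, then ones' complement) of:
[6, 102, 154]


Sum = 262 mod 256 = 6
Complement = 249

249


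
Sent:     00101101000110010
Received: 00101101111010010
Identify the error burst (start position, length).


XOR: 00000000111100000

Burst at position 8, length 4


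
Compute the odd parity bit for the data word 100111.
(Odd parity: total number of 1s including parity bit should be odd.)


Number of 1s in data: 4
Parity bit: 1

1


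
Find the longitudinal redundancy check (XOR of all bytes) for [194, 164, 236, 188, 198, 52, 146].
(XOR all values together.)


XOR chain: 194 ^ 164 ^ 236 ^ 188 ^ 198 ^ 52 ^ 146 = 86

86


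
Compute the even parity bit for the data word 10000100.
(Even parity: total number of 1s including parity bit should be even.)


Number of 1s in data: 2
Parity bit: 0

0


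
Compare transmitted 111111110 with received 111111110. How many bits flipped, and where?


XOR: 000000000

0 errors (received matches sent)


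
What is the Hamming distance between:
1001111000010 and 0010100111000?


XOR: 1011011111010
Count of 1s: 9

9


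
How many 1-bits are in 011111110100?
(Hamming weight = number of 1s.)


Counting 1s in 011111110100

8


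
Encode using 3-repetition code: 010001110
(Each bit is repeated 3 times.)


Each bit -> 3 copies

000111000000000111111111000


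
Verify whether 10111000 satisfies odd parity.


Number of 1s: 4

No, parity error (4 ones)


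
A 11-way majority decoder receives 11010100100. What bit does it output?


Ones: 5 out of 11
Threshold: 6

0 (5/11 voted 1)


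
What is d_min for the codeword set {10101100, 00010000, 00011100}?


Comparing all pairs, minimum distance: 2
Can detect 1 errors, correct 0 errors

2


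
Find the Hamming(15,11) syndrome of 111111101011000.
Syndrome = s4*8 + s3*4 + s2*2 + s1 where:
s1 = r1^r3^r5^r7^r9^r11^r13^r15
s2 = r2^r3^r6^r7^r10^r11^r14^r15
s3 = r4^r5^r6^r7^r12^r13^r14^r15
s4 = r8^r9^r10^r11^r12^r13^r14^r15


s1=0, s2=1, s3=1, s4=1

Syndrome = 14 (error at position 14)


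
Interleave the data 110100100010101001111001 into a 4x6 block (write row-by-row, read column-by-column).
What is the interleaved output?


Matrix:
  110100
  100010
  101001
  111001
Read columns: 111110010011100001000011

111110010011100001000011


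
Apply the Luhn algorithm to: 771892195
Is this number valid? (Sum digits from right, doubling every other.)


Luhn sum = 48
48 mod 10 = 8

Invalid (Luhn sum mod 10 = 8)


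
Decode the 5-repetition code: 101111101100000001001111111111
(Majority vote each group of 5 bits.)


Groups: 10111, 11011, 00000, 00100, 11111, 11111
Majority votes: 110011

110011


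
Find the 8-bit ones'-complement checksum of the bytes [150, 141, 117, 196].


Sum = 604 mod 256 = 92
Complement = 163

163


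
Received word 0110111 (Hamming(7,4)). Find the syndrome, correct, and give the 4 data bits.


Syndrome = 5: error at position 5

Data: 1011 (corrected bit 5)


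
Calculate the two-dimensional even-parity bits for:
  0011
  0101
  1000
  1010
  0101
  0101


Row parities: 001000
Column parities: 0100

Row P: 001000, Col P: 0100, Corner: 1


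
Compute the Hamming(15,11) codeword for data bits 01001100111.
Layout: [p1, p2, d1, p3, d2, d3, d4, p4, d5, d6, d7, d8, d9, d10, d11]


Parity bits: p1=0, p2=1, p3=0, p4=1

010010011100111


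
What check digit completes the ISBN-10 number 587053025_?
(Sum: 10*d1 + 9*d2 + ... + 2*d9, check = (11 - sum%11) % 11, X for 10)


Weighted sum: 239
239 mod 11 = 8

Check digit: 3


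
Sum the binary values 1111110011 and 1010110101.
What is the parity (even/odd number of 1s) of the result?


1111110011 = 1011
1010110101 = 693
Sum = 1704 = 11010101000
1s count = 5

odd parity (5 ones in 11010101000)


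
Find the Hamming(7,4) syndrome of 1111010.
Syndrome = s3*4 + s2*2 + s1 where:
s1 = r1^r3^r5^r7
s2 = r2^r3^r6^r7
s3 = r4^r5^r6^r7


s1=0, s2=1, s3=0

Syndrome = 2 (error at position 2)


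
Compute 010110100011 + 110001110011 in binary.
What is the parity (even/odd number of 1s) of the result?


010110100011 = 1443
110001110011 = 3187
Sum = 4630 = 1001000010110
1s count = 5

odd parity (5 ones in 1001000010110)


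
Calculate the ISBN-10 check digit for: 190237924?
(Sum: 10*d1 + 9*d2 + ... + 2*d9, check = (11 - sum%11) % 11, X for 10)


Weighted sum: 208
208 mod 11 = 10

Check digit: 1


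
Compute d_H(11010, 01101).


XOR: 10111
Count of 1s: 4

4


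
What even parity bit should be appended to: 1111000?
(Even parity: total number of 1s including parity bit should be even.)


Number of 1s in data: 4
Parity bit: 0

0


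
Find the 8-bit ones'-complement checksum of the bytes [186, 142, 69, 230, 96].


Sum = 723 mod 256 = 211
Complement = 44

44


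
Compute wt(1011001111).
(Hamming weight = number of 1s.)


Counting 1s in 1011001111

7


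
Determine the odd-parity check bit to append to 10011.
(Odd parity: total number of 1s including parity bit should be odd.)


Number of 1s in data: 3
Parity bit: 0

0


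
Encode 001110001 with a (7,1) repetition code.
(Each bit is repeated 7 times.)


Each bit -> 7 copies

000000000000001111111111111111111110000000000000000000001111111


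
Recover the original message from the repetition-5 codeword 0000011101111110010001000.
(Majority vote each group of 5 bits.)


Groups: 00000, 11101, 11111, 00100, 01000
Majority votes: 01100

01100


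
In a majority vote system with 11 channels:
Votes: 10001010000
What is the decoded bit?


Ones: 3 out of 11
Threshold: 6

0 (3/11 voted 1)


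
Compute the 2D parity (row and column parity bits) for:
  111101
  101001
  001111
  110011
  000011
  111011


Row parities: 110001
Column parities: 010000

Row P: 110001, Col P: 010000, Corner: 1


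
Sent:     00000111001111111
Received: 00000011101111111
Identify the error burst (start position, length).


XOR: 00000100100000000

Burst at position 5, length 4


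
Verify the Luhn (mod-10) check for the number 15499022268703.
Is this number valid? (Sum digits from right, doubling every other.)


Luhn sum = 66
66 mod 10 = 6

Invalid (Luhn sum mod 10 = 6)


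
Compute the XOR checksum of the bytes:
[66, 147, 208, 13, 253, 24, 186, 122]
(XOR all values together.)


XOR chain: 66 ^ 147 ^ 208 ^ 13 ^ 253 ^ 24 ^ 186 ^ 122 = 41

41


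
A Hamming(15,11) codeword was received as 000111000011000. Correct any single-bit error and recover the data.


Syndrome = 0: no error detected

Data: 01100011000 (no errors)


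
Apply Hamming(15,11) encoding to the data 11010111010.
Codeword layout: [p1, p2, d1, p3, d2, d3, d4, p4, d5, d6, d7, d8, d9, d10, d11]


Parity bits: p1=0, p2=1, p3=0, p4=0

011010100111010


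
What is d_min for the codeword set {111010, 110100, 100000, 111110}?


Comparing all pairs, minimum distance: 1
Can detect 0 errors, correct 0 errors

1


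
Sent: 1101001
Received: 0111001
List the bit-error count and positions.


XOR: 1010000

2 error(s) at position(s): 0, 2


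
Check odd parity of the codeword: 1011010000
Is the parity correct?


Number of 1s: 4

No, parity error (4 ones)


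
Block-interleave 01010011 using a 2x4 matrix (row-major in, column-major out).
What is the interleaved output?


Matrix:
  0101
  0011
Read columns: 00100111

00100111


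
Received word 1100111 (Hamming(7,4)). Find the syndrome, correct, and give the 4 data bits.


Syndrome = 7: error at position 7

Data: 0110 (corrected bit 7)


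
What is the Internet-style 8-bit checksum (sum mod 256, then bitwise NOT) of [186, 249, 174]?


Sum = 609 mod 256 = 97
Complement = 158

158


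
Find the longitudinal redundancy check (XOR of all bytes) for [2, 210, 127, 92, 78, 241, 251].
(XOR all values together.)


XOR chain: 2 ^ 210 ^ 127 ^ 92 ^ 78 ^ 241 ^ 251 = 183

183


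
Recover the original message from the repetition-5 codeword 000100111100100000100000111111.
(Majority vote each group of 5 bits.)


Groups: 00010, 01111, 00100, 00010, 00001, 11111
Majority votes: 010001

010001


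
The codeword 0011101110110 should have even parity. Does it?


Number of 1s: 8

Yes, parity is correct (8 ones)


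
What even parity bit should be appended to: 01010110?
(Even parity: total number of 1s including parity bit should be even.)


Number of 1s in data: 4
Parity bit: 0

0


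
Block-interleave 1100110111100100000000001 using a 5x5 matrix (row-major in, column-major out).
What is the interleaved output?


Matrix:
  11001
  10111
  10010
  00000
  00001
Read columns: 1110010000010000110011001

1110010000010000110011001


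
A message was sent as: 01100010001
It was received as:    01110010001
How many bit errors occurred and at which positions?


XOR: 00010000000

1 error(s) at position(s): 3


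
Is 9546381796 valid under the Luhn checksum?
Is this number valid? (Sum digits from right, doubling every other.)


Luhn sum = 66
66 mod 10 = 6

Invalid (Luhn sum mod 10 = 6)


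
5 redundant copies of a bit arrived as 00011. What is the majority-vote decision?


Ones: 2 out of 5
Threshold: 3

0 (2/5 voted 1)


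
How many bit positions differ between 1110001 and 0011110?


XOR: 1101111
Count of 1s: 6

6


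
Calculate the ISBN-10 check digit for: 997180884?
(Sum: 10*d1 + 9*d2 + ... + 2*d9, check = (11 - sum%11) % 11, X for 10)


Weighted sum: 346
346 mod 11 = 5

Check digit: 6


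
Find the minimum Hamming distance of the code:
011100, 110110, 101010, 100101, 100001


Comparing all pairs, minimum distance: 1
Can detect 0 errors, correct 0 errors

1


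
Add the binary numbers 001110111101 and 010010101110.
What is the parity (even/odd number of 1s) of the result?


001110111101 = 957
010010101110 = 1198
Sum = 2155 = 100001101011
1s count = 6

even parity (6 ones in 100001101011)


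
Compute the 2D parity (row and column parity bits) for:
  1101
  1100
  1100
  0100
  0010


Row parities: 10011
Column parities: 1011

Row P: 10011, Col P: 1011, Corner: 1


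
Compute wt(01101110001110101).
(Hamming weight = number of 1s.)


Counting 1s in 01101110001110101

10


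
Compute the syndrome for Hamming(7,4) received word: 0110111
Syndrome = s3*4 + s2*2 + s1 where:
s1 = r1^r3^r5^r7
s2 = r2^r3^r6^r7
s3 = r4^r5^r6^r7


s1=1, s2=0, s3=1

Syndrome = 5 (error at position 5)


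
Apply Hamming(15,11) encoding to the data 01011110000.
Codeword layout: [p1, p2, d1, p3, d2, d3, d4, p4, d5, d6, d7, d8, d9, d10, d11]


Parity bits: p1=0, p2=1, p3=0, p4=1

010010111110000


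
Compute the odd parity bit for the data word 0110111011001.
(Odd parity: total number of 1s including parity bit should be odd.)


Number of 1s in data: 8
Parity bit: 1

1


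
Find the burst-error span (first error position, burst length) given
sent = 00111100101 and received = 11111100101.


XOR: 11000000000

Burst at position 0, length 2


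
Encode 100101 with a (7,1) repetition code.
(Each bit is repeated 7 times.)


Each bit -> 7 copies

111111100000000000000111111100000001111111


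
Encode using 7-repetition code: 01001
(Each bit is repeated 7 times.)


Each bit -> 7 copies

00000001111111000000000000001111111


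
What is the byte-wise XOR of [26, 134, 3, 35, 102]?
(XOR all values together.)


XOR chain: 26 ^ 134 ^ 3 ^ 35 ^ 102 = 218

218


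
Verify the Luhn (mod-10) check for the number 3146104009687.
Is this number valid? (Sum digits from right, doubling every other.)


Luhn sum = 46
46 mod 10 = 6

Invalid (Luhn sum mod 10 = 6)


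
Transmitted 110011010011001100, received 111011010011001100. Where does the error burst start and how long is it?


XOR: 001000000000000000

Burst at position 2, length 1


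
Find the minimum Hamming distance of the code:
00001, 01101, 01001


Comparing all pairs, minimum distance: 1
Can detect 0 errors, correct 0 errors

1


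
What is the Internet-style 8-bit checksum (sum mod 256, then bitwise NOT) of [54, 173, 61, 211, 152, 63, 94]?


Sum = 808 mod 256 = 40
Complement = 215

215


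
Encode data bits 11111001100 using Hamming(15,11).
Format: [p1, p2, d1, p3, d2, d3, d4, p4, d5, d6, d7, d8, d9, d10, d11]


Parity bits: p1=1, p2=1, p3=1, p4=1

111111111001100


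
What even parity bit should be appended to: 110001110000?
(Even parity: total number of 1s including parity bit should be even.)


Number of 1s in data: 5
Parity bit: 1

1


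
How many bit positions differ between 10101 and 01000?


XOR: 11101
Count of 1s: 4

4


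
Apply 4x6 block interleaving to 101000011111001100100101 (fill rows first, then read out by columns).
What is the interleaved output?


Matrix:
  101000
  011111
  001100
  100101
Read columns: 100101001110011101000101

100101001110011101000101


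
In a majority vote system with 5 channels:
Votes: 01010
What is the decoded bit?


Ones: 2 out of 5
Threshold: 3

0 (2/5 voted 1)


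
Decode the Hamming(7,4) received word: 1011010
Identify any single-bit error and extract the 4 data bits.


Syndrome = 0: no error detected

Data: 1010 (no errors)


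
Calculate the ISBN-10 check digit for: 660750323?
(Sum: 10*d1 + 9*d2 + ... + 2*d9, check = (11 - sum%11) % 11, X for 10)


Weighted sum: 217
217 mod 11 = 8

Check digit: 3


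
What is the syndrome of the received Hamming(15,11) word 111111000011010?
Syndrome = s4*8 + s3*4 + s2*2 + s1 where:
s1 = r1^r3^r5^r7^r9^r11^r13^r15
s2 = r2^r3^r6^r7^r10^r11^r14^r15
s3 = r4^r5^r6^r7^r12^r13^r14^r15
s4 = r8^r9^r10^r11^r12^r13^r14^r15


s1=0, s2=1, s3=1, s4=1

Syndrome = 14 (error at position 14)


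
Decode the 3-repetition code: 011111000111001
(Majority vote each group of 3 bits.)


Groups: 011, 111, 000, 111, 001
Majority votes: 11010

11010


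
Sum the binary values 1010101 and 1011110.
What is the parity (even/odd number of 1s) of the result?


1010101 = 85
1011110 = 94
Sum = 179 = 10110011
1s count = 5

odd parity (5 ones in 10110011)


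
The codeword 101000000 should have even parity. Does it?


Number of 1s: 2

Yes, parity is correct (2 ones)


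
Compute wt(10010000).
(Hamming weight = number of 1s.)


Counting 1s in 10010000

2


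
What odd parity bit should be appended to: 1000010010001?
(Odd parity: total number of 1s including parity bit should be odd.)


Number of 1s in data: 4
Parity bit: 1

1


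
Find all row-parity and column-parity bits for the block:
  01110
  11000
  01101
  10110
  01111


Row parities: 10110
Column parities: 00010

Row P: 10110, Col P: 00010, Corner: 1


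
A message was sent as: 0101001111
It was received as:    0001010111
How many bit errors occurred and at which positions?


XOR: 0100011000

3 error(s) at position(s): 1, 5, 6


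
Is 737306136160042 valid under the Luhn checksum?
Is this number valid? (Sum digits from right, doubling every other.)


Luhn sum = 60
60 mod 10 = 0

Valid (Luhn sum mod 10 = 0)


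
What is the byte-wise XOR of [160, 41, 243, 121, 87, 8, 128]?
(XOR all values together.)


XOR chain: 160 ^ 41 ^ 243 ^ 121 ^ 87 ^ 8 ^ 128 = 220

220


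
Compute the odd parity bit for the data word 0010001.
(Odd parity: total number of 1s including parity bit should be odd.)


Number of 1s in data: 2
Parity bit: 1

1


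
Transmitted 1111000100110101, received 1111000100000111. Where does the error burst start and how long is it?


XOR: 0000000000110010

Burst at position 10, length 5


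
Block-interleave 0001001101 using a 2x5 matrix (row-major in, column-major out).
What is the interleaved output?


Matrix:
  00010
  01101
Read columns: 0001011001

0001011001


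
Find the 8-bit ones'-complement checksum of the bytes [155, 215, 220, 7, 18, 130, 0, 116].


Sum = 861 mod 256 = 93
Complement = 162

162


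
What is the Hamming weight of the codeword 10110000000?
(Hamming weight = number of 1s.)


Counting 1s in 10110000000

3


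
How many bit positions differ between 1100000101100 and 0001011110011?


XOR: 1101011011111
Count of 1s: 10

10


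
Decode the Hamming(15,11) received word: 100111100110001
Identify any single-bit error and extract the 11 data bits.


Syndrome = 15: error at position 15

Data: 01110110000 (corrected bit 15)


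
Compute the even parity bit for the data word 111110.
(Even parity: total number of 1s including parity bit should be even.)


Number of 1s in data: 5
Parity bit: 1

1


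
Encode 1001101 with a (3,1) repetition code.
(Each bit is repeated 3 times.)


Each bit -> 3 copies

111000000111111000111


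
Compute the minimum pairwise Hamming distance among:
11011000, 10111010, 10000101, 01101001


Comparing all pairs, minimum distance: 3
Can detect 2 errors, correct 1 errors

3


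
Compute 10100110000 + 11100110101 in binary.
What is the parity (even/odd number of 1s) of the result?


10100110000 = 1328
11100110101 = 1845
Sum = 3173 = 110001100101
1s count = 6

even parity (6 ones in 110001100101)


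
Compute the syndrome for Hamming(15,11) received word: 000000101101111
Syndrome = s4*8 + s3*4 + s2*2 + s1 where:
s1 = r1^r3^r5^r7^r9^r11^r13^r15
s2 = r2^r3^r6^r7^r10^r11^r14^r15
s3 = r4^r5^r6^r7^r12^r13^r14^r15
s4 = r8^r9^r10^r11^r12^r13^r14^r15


s1=0, s2=0, s3=1, s4=0

Syndrome = 4 (error at position 4)


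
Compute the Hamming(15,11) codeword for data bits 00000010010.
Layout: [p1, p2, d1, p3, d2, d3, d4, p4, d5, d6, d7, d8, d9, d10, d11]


Parity bits: p1=1, p2=0, p3=1, p4=0

100100000010010


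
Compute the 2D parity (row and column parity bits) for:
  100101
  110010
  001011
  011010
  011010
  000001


Row parities: 111111
Column parities: 011101

Row P: 111111, Col P: 011101, Corner: 0


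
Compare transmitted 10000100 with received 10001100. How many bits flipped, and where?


XOR: 00001000

1 error(s) at position(s): 4


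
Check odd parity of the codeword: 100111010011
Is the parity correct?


Number of 1s: 7

Yes, parity is correct (7 ones)


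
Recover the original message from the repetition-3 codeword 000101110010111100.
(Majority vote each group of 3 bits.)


Groups: 000, 101, 110, 010, 111, 100
Majority votes: 011010

011010


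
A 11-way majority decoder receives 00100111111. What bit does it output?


Ones: 7 out of 11
Threshold: 6

1 (7/11 voted 1)


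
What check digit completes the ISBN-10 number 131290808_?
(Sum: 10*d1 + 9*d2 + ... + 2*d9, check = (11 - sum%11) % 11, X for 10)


Weighted sum: 161
161 mod 11 = 7

Check digit: 4


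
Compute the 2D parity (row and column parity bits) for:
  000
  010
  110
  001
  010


Row parities: 01011
Column parities: 111

Row P: 01011, Col P: 111, Corner: 1


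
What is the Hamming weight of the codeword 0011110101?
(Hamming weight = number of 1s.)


Counting 1s in 0011110101

6


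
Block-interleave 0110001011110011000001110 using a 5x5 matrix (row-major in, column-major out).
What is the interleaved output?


Matrix:
  01100
  01011
  11001
  10000
  01110
Read columns: 0011011101100010100101100

0011011101100010100101100


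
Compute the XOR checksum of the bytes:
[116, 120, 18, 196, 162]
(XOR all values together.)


XOR chain: 116 ^ 120 ^ 18 ^ 196 ^ 162 = 120

120


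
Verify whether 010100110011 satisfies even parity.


Number of 1s: 6

Yes, parity is correct (6 ones)


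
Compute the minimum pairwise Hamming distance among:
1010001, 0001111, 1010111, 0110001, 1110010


Comparing all pairs, minimum distance: 2
Can detect 1 errors, correct 0 errors

2


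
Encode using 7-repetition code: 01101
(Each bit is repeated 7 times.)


Each bit -> 7 copies

00000001111111111111100000001111111


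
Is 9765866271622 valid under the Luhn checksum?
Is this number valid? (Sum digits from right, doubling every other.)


Luhn sum = 63
63 mod 10 = 3

Invalid (Luhn sum mod 10 = 3)


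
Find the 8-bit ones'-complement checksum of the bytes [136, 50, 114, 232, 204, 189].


Sum = 925 mod 256 = 157
Complement = 98

98


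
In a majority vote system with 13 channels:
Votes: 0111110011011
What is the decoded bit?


Ones: 9 out of 13
Threshold: 7

1 (9/13 voted 1)


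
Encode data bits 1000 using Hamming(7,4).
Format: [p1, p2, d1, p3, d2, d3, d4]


Parity bits: p1=1, p2=1, p3=0

1110000


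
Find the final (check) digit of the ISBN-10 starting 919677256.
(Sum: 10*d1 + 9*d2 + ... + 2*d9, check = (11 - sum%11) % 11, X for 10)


Weighted sum: 325
325 mod 11 = 6

Check digit: 5


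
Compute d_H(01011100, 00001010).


XOR: 01010110
Count of 1s: 4

4


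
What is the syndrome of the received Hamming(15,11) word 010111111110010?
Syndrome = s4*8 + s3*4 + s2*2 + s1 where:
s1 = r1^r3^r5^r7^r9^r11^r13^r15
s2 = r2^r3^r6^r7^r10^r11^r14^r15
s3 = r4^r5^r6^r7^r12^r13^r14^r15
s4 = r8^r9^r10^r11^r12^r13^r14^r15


s1=0, s2=0, s3=1, s4=1

Syndrome = 12 (error at position 12)


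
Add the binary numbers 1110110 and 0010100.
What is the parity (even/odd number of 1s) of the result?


1110110 = 118
0010100 = 20
Sum = 138 = 10001010
1s count = 3

odd parity (3 ones in 10001010)


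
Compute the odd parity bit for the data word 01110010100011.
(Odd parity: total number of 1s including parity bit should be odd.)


Number of 1s in data: 7
Parity bit: 0

0


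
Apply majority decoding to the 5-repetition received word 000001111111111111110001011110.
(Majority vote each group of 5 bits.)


Groups: 00000, 11111, 11111, 11111, 00010, 11110
Majority votes: 011101

011101


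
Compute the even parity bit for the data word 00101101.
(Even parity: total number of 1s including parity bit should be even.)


Number of 1s in data: 4
Parity bit: 0

0


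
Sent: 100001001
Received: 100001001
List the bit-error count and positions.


XOR: 000000000

0 errors (received matches sent)


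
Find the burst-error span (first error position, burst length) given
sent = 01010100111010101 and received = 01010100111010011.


XOR: 00000000000000110

Burst at position 14, length 2


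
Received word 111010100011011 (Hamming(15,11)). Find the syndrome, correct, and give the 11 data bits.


Syndrome = 4: error at position 4

Data: 11010011011 (corrected bit 4)


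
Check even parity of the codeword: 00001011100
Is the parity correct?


Number of 1s: 4

Yes, parity is correct (4 ones)


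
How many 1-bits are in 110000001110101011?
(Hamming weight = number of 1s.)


Counting 1s in 110000001110101011

9


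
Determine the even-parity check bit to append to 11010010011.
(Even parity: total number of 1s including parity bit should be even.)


Number of 1s in data: 6
Parity bit: 0

0


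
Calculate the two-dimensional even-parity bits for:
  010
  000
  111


Row parities: 101
Column parities: 101

Row P: 101, Col P: 101, Corner: 0
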